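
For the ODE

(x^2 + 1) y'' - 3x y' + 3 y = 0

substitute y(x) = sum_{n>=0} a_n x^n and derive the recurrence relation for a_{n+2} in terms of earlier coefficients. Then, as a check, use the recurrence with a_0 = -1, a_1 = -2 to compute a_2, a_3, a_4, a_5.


Substitute y = sum_n a_n x^n.
(1 + 1 x^2) y'' contributes (n+2)(n+1) a_{n+2} + n(n-1) a_n at x^n.
-3 x y'(x) contributes -3 n a_n at x^n.
3 y(x) contributes 3 a_n at x^n.
Matching x^n: (n+2)(n+1) a_{n+2} + (n(n-1) - 3 n + 3) a_n = 0.
Thus a_{n+2} = (-n(n-1) + 3 n - 3) / ((n+1)(n+2)) * a_n.

Check with a_0 = -1, a_1 = -2 (apply the recurrence for n = 0, 1, 2, 3): a_0 = -1, a_1 = -2, a_2 = 3/2, a_3 = 0, a_4 = 1/8, a_5 = 0.

a_(n+2) = (-n(n-1) + 3 n - 3) / ((n+1)(n+2)) * a_n; check: a_0 = -1, a_1 = -2, a_2 = 3/2, a_3 = 0, a_4 = 1/8, a_5 = 0


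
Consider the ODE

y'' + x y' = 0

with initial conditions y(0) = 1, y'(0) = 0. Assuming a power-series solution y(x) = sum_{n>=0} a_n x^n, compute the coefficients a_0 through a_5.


Ansatz: y(x) = sum_{n>=0} a_n x^n, so y'(x) = sum_{n>=1} n a_n x^(n-1) and y''(x) = sum_{n>=2} n(n-1) a_n x^(n-2).
Substitute into P(x) y'' + Q(x) y' + R(x) y = 0 with P(x) = 1, Q(x) = x, R(x) = 0, and match powers of x.
Initial conditions: a_0 = 1, a_1 = 0.
Setting the coefficient of each power of x to zero and solving order by order (substituting the coefficients already found):
  x^0: 2 a_2 = 0  ->  a_2 = 0
  x^1: 6 a_3 + a_1 = 0  ->  6 a_3 = -a_1 = 0  ->  a_3 = 0
  x^2: 12 a_4 + 2 a_2 = 0  ->  12 a_4 = -2 a_2 = 0  ->  a_4 = 0
  x^3: 20 a_5 + 3 a_3 = 0  ->  20 a_5 = -3 a_3 = 0  ->  a_5 = 0
Truncated series: y(x) = 1 + O(x^6).

a_0 = 1; a_1 = 0; a_2 = 0; a_3 = 0; a_4 = 0; a_5 = 0


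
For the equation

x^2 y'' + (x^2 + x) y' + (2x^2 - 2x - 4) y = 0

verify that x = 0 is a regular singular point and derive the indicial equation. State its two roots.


Divide by x^2 to reach normal form y'' + P_1(x) y' + P_2(x) y = 0 with P_1(x) = 1 + 1/x and P_2(x) = 2 - 2/x - 4/x^2.
x = 0 is a singular point because the y'-coefficient 1 + 1/x has a pole at x = 0 and the y-coefficient 2 - 2/x - 4/x^2 has a pole at x = 0.
It is a regular singular point because x P_1(x) = p(x) = x + 1 and x^2 P_2(x) = q(x) = 2x^2 - 2x - 4 are polynomials, hence analytic at x = 0.
p(0) = 1,  q(0) = -4.
Indicial equation: r(r-1) + p(0) r + q(0) = 0, i.e. r^2 + (p(0) - 1) r + q(0) = 0, i.e. r^2 - 4 = 0.
Discriminant: (0)^2 - 4(-4) = 16, so r = (0 ± 4)/2.
Solving: r_1 = 2, r_2 = -2.

indicial: r^2 - 4 = 0; roots r_1 = 2, r_2 = -2


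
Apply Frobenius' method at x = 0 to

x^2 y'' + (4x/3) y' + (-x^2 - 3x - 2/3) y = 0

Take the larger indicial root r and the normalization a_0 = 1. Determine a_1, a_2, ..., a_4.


Write in Frobenius form y'' + (p(x)/x) y' + (q(x)/x^2) y = 0:
  p(x) = 4/3,  q(x) = -x^2 - 3x - 2/3.
Indicial equation: r(r-1) + (4/3) r + (-2/3) = 0 -> roots r_1 = 2/3, r_2 = -1.
Take r = r_1 = 2/3. Let y(x) = x^r sum_{n>=0} a_n x^n with a_0 = 1.
Substitute y = x^r sum a_n x^n and match x^{r+n}. The recurrence is
  D(n) a_n - 3 a_{n-1} - 1 a_{n-2} = 0,  where D(n) = (r+n)(r+n-1) + (4/3)(r+n) + (-2/3).
  a_n = [3 a_{n-1} + 1 a_{n-2}] / D(n).
Since the indicial polynomial factors as (r - r_1)(r - r_2), D(n) = (r_1 + n - r_1)(r_1 + n - r_2) = n(n + 5/3).
Evaluating step by step (a_0 = 1):
  n = 1: D(1) = 1(1 + 5/3) = 8/3; numerator = 3(1) = 3; a_1 = (3)/(8/3) = 9/8
  n = 2: D(2) = 2(2 + 5/3) = 22/3; numerator = 3(9/8) + 1(1) = 35/8; a_2 = (35/8)/(22/3) = 105/176
  n = 3: D(3) = 3(3 + 5/3) = 14; numerator = 3(105/176) + 1(9/8) = 513/176; a_3 = (513/176)/(14) = 513/2464
  n = 4: D(4) = 4(4 + 5/3) = 68/3; numerator = 3(513/2464) + 1(105/176) = 3009/2464; a_4 = (3009/2464)/(68/3) = 531/9856

r = 2/3; a_0 = 1; a_1 = 9/8; a_2 = 105/176; a_3 = 513/2464; a_4 = 531/9856


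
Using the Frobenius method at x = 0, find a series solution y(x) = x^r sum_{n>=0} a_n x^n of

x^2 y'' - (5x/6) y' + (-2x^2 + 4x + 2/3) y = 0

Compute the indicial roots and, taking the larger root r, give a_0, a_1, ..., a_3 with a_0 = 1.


Write in Frobenius form y'' + (p(x)/x) y' + (q(x)/x^2) y = 0:
  p(x) = -5/6,  q(x) = -2x^2 + 4x + 2/3.
Indicial equation: r(r-1) + (-5/6) r + (2/3) = 0 -> roots r_1 = 4/3, r_2 = 1/2.
Take r = r_1 = 4/3. Let y(x) = x^r sum_{n>=0} a_n x^n with a_0 = 1.
Substitute y = x^r sum a_n x^n and match x^{r+n}. The recurrence is
  D(n) a_n + 4 a_{n-1} - 2 a_{n-2} = 0,  where D(n) = (r+n)(r+n-1) + (-5/6)(r+n) + (2/3).
  a_n = [-4 a_{n-1} + 2 a_{n-2}] / D(n).
Since the indicial polynomial factors as (r - r_1)(r - r_2), D(n) = (r_1 + n - r_1)(r_1 + n - r_2) = n(n + 5/6).
Evaluating step by step (a_0 = 1):
  n = 1: D(1) = 1(1 + 5/6) = 11/6; numerator = -4(1) = -4; a_1 = (-4)/(11/6) = -24/11
  n = 2: D(2) = 2(2 + 5/6) = 17/3; numerator = -4(-24/11) + 2(1) = 118/11; a_2 = (118/11)/(17/3) = 354/187
  n = 3: D(3) = 3(3 + 5/6) = 23/2; numerator = -4(354/187) + 2(-24/11) = -2232/187; a_3 = (-2232/187)/(23/2) = -4464/4301

r = 4/3; a_0 = 1; a_1 = -24/11; a_2 = 354/187; a_3 = -4464/4301


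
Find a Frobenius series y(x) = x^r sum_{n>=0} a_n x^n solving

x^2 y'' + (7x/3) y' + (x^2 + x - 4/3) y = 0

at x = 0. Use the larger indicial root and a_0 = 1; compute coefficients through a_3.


Write in Frobenius form y'' + (p(x)/x) y' + (q(x)/x^2) y = 0:
  p(x) = 7/3,  q(x) = x^2 + x - 4/3.
Indicial equation: r(r-1) + (7/3) r + (-4/3) = 0 -> roots r_1 = 2/3, r_2 = -2.
Take r = r_1 = 2/3. Let y(x) = x^r sum_{n>=0} a_n x^n with a_0 = 1.
Substitute y = x^r sum a_n x^n and match x^{r+n}. The recurrence is
  D(n) a_n + 1 a_{n-1} + 1 a_{n-2} = 0,  where D(n) = (r+n)(r+n-1) + (7/3)(r+n) + (-4/3).
  a_n = [-1 a_{n-1} - 1 a_{n-2}] / D(n).
Since the indicial polynomial factors as (r - r_1)(r - r_2), D(n) = (r_1 + n - r_1)(r_1 + n - r_2) = n(n + 8/3).
Evaluating step by step (a_0 = 1):
  n = 1: D(1) = 1(1 + 8/3) = 11/3; numerator = -1(1) = -1; a_1 = (-1)/(11/3) = -3/11
  n = 2: D(2) = 2(2 + 8/3) = 28/3; numerator = -1(-3/11) - 1(1) = -8/11; a_2 = (-8/11)/(28/3) = -6/77
  n = 3: D(3) = 3(3 + 8/3) = 17; numerator = -1(-6/77) - 1(-3/11) = 27/77; a_3 = (27/77)/(17) = 27/1309

r = 2/3; a_0 = 1; a_1 = -3/11; a_2 = -6/77; a_3 = 27/1309


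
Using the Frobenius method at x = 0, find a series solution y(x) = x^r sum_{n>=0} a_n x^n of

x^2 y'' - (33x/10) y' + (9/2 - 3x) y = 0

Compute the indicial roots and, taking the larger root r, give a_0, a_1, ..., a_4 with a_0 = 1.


Write in Frobenius form y'' + (p(x)/x) y' + (q(x)/x^2) y = 0:
  p(x) = -33/10,  q(x) = 9/2 - 3x.
Indicial equation: r(r-1) + (-33/10) r + (9/2) = 0 -> roots r_1 = 5/2, r_2 = 9/5.
Take r = r_1 = 5/2. Let y(x) = x^r sum_{n>=0} a_n x^n with a_0 = 1.
Substitute y = x^r sum a_n x^n and match x^{r+n}. The recurrence is
  D(n) a_n - 3 a_{n-1} = 0,  where D(n) = (r+n)(r+n-1) + (-33/10)(r+n) + (9/2).
  a_n = 3 / D(n) * a_{n-1}.
Since the indicial polynomial factors as (r - r_1)(r - r_2), D(n) = (r_1 + n - r_1)(r_1 + n - r_2) = n(n + 7/10).
Evaluating step by step (a_0 = 1):
  n = 1: D(1) = 1(1 + 7/10) = 17/10; numerator = 3(1) = 3; a_1 = (3)/(17/10) = 30/17
  n = 2: D(2) = 2(2 + 7/10) = 27/5; numerator = 3(30/17) = 90/17; a_2 = (90/17)/(27/5) = 50/51
  n = 3: D(3) = 3(3 + 7/10) = 111/10; numerator = 3(50/51) = 50/17; a_3 = (50/17)/(111/10) = 500/1887
  n = 4: D(4) = 4(4 + 7/10) = 94/5; numerator = 3(500/1887) = 500/629; a_4 = (500/629)/(94/5) = 1250/29563

r = 5/2; a_0 = 1; a_1 = 30/17; a_2 = 50/51; a_3 = 500/1887; a_4 = 1250/29563


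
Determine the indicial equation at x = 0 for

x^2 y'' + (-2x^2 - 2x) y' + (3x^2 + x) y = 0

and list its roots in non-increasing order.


Divide by x^2 to reach normal form y'' + P_1(x) y' + P_2(x) y = 0 with P_1(x) = -2 - 2/x and P_2(x) = 3 + 1/x.
x = 0 is a singular point because the y'-coefficient -2 - 2/x has a pole at x = 0 and the y-coefficient 3 + 1/x has a pole at x = 0.
It is a regular singular point because x P_1(x) = p(x) = -2x - 2 and x^2 P_2(x) = q(x) = 3x^2 + x are polynomials, hence analytic at x = 0.
p(0) = -2,  q(0) = 0.
Indicial equation: r(r-1) + p(0) r + q(0) = 0, i.e. r^2 + (p(0) - 1) r + q(0) = 0, i.e. r^2 - 3 r = 0.
Discriminant: (-3)^2 - 4(0) = 9, so r = (3 ± 3)/2.
Solving: r_1 = 3, r_2 = 0.

indicial: r^2 - 3 r = 0; roots r_1 = 3, r_2 = 0


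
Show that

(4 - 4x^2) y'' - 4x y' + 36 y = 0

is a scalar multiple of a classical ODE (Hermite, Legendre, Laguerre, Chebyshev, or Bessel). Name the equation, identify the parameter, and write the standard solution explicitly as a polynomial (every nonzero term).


All three coefficients share the factor 4; dividing through by 4 gives  (1 - x^2) y'' - x y' + 9 y = 0.
This matches the Chebyshev equation (1 - x^2) y'' - x y' + n^2 y = 0 (note the -x y' term, not -2x y') with n^2 = 9, so n = 3; the polynomial solution is T_3(x).
With y = sum_k a_k x^k, matching x^k gives (k+2)(k+1) a_{k+2} = (k^2 - n^2) a_k = (k - 3)(k + 3) a_k. The right side vanishes at k = 3, so the series with the parity of 3 terminates at degree 3.
Standard normalization: leading coefficient of T_n is 2^(n-1), so a_3 = 2^2 = 4. Work downward with a_k = (k+1)(k+2) a_{k+2} / ((k - 3)(k + 3)):
  a_1 = (2)(3)(4) / ((1 - 3)(1 + 3)) = 24/(-8) = -3
Hence T_3(x) = 4 x^3 - 3 x.

T_3(x); series = 4 x^3 - 3 x


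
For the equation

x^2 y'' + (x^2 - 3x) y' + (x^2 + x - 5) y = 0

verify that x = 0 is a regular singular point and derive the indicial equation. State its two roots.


Divide by x^2 to reach normal form y'' + P_1(x) y' + P_2(x) y = 0 with P_1(x) = 1 - 3/x and P_2(x) = 1 + 1/x - 5/x^2.
x = 0 is a singular point because the y'-coefficient 1 - 3/x has a pole at x = 0 and the y-coefficient 1 + 1/x - 5/x^2 has a pole at x = 0.
It is a regular singular point because x P_1(x) = p(x) = x - 3 and x^2 P_2(x) = q(x) = x^2 + x - 5 are polynomials, hence analytic at x = 0.
p(0) = -3,  q(0) = -5.
Indicial equation: r(r-1) + p(0) r + q(0) = 0, i.e. r^2 + (p(0) - 1) r + q(0) = 0, i.e. r^2 - 4 r - 5 = 0.
Discriminant: (-4)^2 - 4(-5) = 36, so r = (4 ± 6)/2.
Solving: r_1 = 5, r_2 = -1.

indicial: r^2 - 4 r - 5 = 0; roots r_1 = 5, r_2 = -1


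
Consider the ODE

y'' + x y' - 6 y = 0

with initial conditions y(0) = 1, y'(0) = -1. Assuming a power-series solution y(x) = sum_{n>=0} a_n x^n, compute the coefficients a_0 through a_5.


Ansatz: y(x) = sum_{n>=0} a_n x^n, so y'(x) = sum_{n>=1} n a_n x^(n-1) and y''(x) = sum_{n>=2} n(n-1) a_n x^(n-2).
Substitute into P(x) y'' + Q(x) y' + R(x) y = 0 with P(x) = 1, Q(x) = x, R(x) = -6, and match powers of x.
Initial conditions: a_0 = 1, a_1 = -1.
Setting the coefficient of each power of x to zero and solving order by order (substituting the coefficients already found):
  x^0: 2 a_2 - 6 a_0 = 0  ->  2 a_2 = 6 a_0 = 6  ->  a_2 = 3
  x^1: 6 a_3 - 5 a_1 = 0  ->  6 a_3 = 5 a_1 = -5  ->  a_3 = -5/6
  x^2: 12 a_4 - 4 a_2 = 0  ->  12 a_4 = 4 a_2 = 12  ->  a_4 = 1
  x^3: 20 a_5 - 3 a_3 = 0  ->  20 a_5 = 3 a_3 = -5/2  ->  a_5 = -1/8
Truncated series: y(x) = 1 - x + 3 x^2 - (5/6) x^3 + x^4 - (1/8) x^5 + O(x^6).

a_0 = 1; a_1 = -1; a_2 = 3; a_3 = -5/6; a_4 = 1; a_5 = -1/8


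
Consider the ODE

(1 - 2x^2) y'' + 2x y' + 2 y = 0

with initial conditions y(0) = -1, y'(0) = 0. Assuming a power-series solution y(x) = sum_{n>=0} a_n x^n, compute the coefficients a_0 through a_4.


Ansatz: y(x) = sum_{n>=0} a_n x^n, so y'(x) = sum_{n>=1} n a_n x^(n-1) and y''(x) = sum_{n>=2} n(n-1) a_n x^(n-2).
Substitute into P(x) y'' + Q(x) y' + R(x) y = 0 with P(x) = 1 - 2x^2, Q(x) = 2x, R(x) = 2, and match powers of x.
Initial conditions: a_0 = -1, a_1 = 0.
Setting the coefficient of each power of x to zero and solving order by order (substituting the coefficients already found):
  x^0: 2 a_2 + 2 a_0 = 0  ->  2 a_2 = -2 a_0 = 2  ->  a_2 = 1
  x^1: 6 a_3 + 4 a_1 = 0  ->  6 a_3 = -4 a_1 = 0  ->  a_3 = 0
  x^2: 12 a_4 + 2 a_2 = 0  ->  12 a_4 = -2 a_2 = -2  ->  a_4 = -1/6
Truncated series: y(x) = -1 + x^2 - (1/6) x^4 + O(x^5).

a_0 = -1; a_1 = 0; a_2 = 1; a_3 = 0; a_4 = -1/6


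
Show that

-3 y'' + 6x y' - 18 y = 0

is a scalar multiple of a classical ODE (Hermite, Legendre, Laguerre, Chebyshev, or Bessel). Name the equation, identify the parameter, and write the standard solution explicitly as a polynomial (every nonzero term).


All three coefficients share the factor -3; dividing through by -3 gives  y'' - 2x y' + 6 y = 0.
This matches the Hermite equation y'' - 2x y' + 2n y = 0 with 2n = 6, so n = 3; the polynomial solution is H_3(x).
With y = sum_k a_k x^k, matching x^k gives (k+2)(k+1) a_{k+2} = 2(k - n) a_k = 2(k - 3) a_k. The right side vanishes at k = 3, so the series with the parity of 3 terminates at degree 3.
Standard normalization: leading coefficient of H_n is 2^n, so a_3 = 2^3 = 8. Work downward with a_k = (k+1)(k+2) a_{k+2} / (2(k - n)):
  a_1 = (2)(3)(8) / (2(1 - 3)) = 48/(-4) = -12
Hence H_3(x) = 8 x^3 - 12 x.

H_3(x); series = 8 x^3 - 12 x


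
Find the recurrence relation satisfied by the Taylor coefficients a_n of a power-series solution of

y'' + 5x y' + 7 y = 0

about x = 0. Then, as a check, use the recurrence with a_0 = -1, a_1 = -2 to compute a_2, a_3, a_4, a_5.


Substitute y = sum_n a_n x^n.
y''(x) has coefficient (n+2)(n+1) a_{n+2} at x^n;
5 x y'(x) has coefficient 5 n a_n at x^n (shift);
7 y(x) has coefficient 7 a_n at x^n.
Matching x^n: (n+2)(n+1) a_{n+2} + (5n + 7) a_n = 0.
Thus a_{n+2} = (-5n - 7) / ((n+1)(n+2)) * a_n.

Check with a_0 = -1, a_1 = -2 (apply the recurrence for n = 0, 1, 2, 3): a_0 = -1, a_1 = -2, a_2 = 7/2, a_3 = 4, a_4 = -119/24, a_5 = -22/5.

a_(n+2) = (-5n - 7) / ((n+1)(n+2)) * a_n; check: a_0 = -1, a_1 = -2, a_2 = 7/2, a_3 = 4, a_4 = -119/24, a_5 = -22/5


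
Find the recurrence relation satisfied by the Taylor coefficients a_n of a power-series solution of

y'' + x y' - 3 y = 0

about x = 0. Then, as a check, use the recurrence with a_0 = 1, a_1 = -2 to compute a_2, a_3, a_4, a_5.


Substitute y = sum_n a_n x^n.
y''(x) has coefficient (n+2)(n+1) a_{n+2} at x^n;
x y'(x) has coefficient n a_n at x^n (shift);
-3 y(x) has coefficient -3 a_n at x^n.
Matching x^n: (n+2)(n+1) a_{n+2} + (n - 3) a_n = 0.
Thus a_{n+2} = (-n + 3) / ((n+1)(n+2)) * a_n.

Check with a_0 = 1, a_1 = -2 (apply the recurrence for n = 0, 1, 2, 3): a_0 = 1, a_1 = -2, a_2 = 3/2, a_3 = -2/3, a_4 = 1/8, a_5 = 0.

a_(n+2) = (-n + 3) / ((n+1)(n+2)) * a_n; check: a_0 = 1, a_1 = -2, a_2 = 3/2, a_3 = -2/3, a_4 = 1/8, a_5 = 0


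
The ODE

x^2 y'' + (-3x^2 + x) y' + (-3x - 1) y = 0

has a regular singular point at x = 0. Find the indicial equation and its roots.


Divide by x^2 to reach normal form y'' + P_1(x) y' + P_2(x) y = 0 with P_1(x) = -3 + 1/x and P_2(x) = -3/x - 1/x^2.
x = 0 is a singular point because the y'-coefficient -3 + 1/x has a pole at x = 0 and the y-coefficient -3/x - 1/x^2 has a pole at x = 0.
It is a regular singular point because x P_1(x) = p(x) = 1 - 3x and x^2 P_2(x) = q(x) = -3x - 1 are polynomials, hence analytic at x = 0.
p(0) = 1,  q(0) = -1.
Indicial equation: r(r-1) + p(0) r + q(0) = 0, i.e. r^2 + (p(0) - 1) r + q(0) = 0, i.e. r^2 - 1 = 0.
Discriminant: (0)^2 - 4(-1) = 4, so r = (0 ± 2)/2.
Solving: r_1 = 1, r_2 = -1.

indicial: r^2 - 1 = 0; roots r_1 = 1, r_2 = -1


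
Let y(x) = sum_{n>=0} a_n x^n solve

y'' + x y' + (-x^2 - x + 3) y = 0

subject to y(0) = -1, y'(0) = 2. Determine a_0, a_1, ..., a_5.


Ansatz: y(x) = sum_{n>=0} a_n x^n, so y'(x) = sum_{n>=1} n a_n x^(n-1) and y''(x) = sum_{n>=2} n(n-1) a_n x^(n-2).
Substitute into P(x) y'' + Q(x) y' + R(x) y = 0 with P(x) = 1, Q(x) = x, R(x) = -x^2 - x + 3, and match powers of x.
Initial conditions: a_0 = -1, a_1 = 2.
Setting the coefficient of each power of x to zero and solving order by order (substituting the coefficients already found):
  x^0: 2 a_2 + 3 a_0 = 0  ->  2 a_2 = -3 a_0 = 3  ->  a_2 = 3/2
  x^1: 6 a_3 + 4 a_1 - a_0 = 0  ->  6 a_3 = -4 a_1 + a_0 = -9  ->  a_3 = -3/2
  x^2: 12 a_4 + 5 a_2 - a_1 - a_0 = 0  ->  12 a_4 = -5 a_2 + a_1 + a_0 = -13/2  ->  a_4 = -13/24
  x^3: 20 a_5 + 6 a_3 - a_2 - a_1 = 0  ->  20 a_5 = -6 a_3 + a_2 + a_1 = 25/2  ->  a_5 = 5/8
Truncated series: y(x) = -1 + 2 x + (3/2) x^2 - (3/2) x^3 - (13/24) x^4 + (5/8) x^5 + O(x^6).

a_0 = -1; a_1 = 2; a_2 = 3/2; a_3 = -3/2; a_4 = -13/24; a_5 = 5/8


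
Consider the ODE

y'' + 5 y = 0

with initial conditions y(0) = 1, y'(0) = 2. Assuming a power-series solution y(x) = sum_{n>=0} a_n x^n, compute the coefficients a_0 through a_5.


Ansatz: y(x) = sum_{n>=0} a_n x^n, so y'(x) = sum_{n>=1} n a_n x^(n-1) and y''(x) = sum_{n>=2} n(n-1) a_n x^(n-2).
Substitute into P(x) y'' + Q(x) y' + R(x) y = 0 with P(x) = 1, Q(x) = 0, R(x) = 5, and match powers of x.
Initial conditions: a_0 = 1, a_1 = 2.
Setting the coefficient of each power of x to zero and solving order by order (substituting the coefficients already found):
  x^0: 2 a_2 + 5 a_0 = 0  ->  2 a_2 = -5 a_0 = -5  ->  a_2 = -5/2
  x^1: 6 a_3 + 5 a_1 = 0  ->  6 a_3 = -5 a_1 = -10  ->  a_3 = -5/3
  x^2: 12 a_4 + 5 a_2 = 0  ->  12 a_4 = -5 a_2 = 25/2  ->  a_4 = 25/24
  x^3: 20 a_5 + 5 a_3 = 0  ->  20 a_5 = -5 a_3 = 25/3  ->  a_5 = 5/12
Truncated series: y(x) = 1 + 2 x - (5/2) x^2 - (5/3) x^3 + (25/24) x^4 + (5/12) x^5 + O(x^6).

a_0 = 1; a_1 = 2; a_2 = -5/2; a_3 = -5/3; a_4 = 25/24; a_5 = 5/12


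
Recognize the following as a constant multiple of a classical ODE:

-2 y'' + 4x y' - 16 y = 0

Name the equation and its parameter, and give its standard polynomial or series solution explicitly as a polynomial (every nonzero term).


All three coefficients share the factor -2; dividing through by -2 gives  y'' - 2x y' + 8 y = 0.
This matches the Hermite equation y'' - 2x y' + 2n y = 0 with 2n = 8, so n = 4; the polynomial solution is H_4(x).
With y = sum_k a_k x^k, matching x^k gives (k+2)(k+1) a_{k+2} = 2(k - n) a_k = 2(k - 4) a_k. The right side vanishes at k = 4, so the series with the parity of 4 terminates at degree 4.
Standard normalization: leading coefficient of H_n is 2^n, so a_4 = 2^4 = 16. Work downward with a_k = (k+1)(k+2) a_{k+2} / (2(k - n)):
  a_2 = (3)(4)(16) / (2(2 - 4)) = 192/(-4) = -48
  a_0 = (1)(2)(-48) / (2(0 - 4)) = -96/(-8) = 12
Hence H_4(x) = 16 x^4 - 48 x^2 + 12.

H_4(x); series = 16 x^4 - 48 x^2 + 12


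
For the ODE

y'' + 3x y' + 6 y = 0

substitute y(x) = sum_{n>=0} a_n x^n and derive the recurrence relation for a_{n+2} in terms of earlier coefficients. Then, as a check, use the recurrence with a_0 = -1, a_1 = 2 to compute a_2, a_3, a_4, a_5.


Substitute y = sum_n a_n x^n.
y''(x) has coefficient (n+2)(n+1) a_{n+2} at x^n;
3 x y'(x) has coefficient 3 n a_n at x^n (shift);
6 y(x) has coefficient 6 a_n at x^n.
Matching x^n: (n+2)(n+1) a_{n+2} + (3n + 6) a_n = 0.
Thus a_{n+2} = (-3n - 6) / ((n+1)(n+2)) * a_n.

Check with a_0 = -1, a_1 = 2 (apply the recurrence for n = 0, 1, 2, 3): a_0 = -1, a_1 = 2, a_2 = 3, a_3 = -3, a_4 = -3, a_5 = 9/4.

a_(n+2) = (-3n - 6) / ((n+1)(n+2)) * a_n; check: a_0 = -1, a_1 = 2, a_2 = 3, a_3 = -3, a_4 = -3, a_5 = 9/4


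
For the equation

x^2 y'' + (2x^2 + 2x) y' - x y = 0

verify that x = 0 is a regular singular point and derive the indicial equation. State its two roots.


Divide by x^2 to reach normal form y'' + P_1(x) y' + P_2(x) y = 0 with P_1(x) = 2 + 2/x and P_2(x) = -1/x.
x = 0 is a singular point because the y'-coefficient 2 + 2/x has a pole at x = 0 and the y-coefficient -1/x has a pole at x = 0.
It is a regular singular point because x P_1(x) = p(x) = 2x + 2 and x^2 P_2(x) = q(x) = -x are polynomials, hence analytic at x = 0.
p(0) = 2,  q(0) = 0.
Indicial equation: r(r-1) + p(0) r + q(0) = 0, i.e. r^2 + (p(0) - 1) r + q(0) = 0, i.e. r^2 + 1 r = 0.
Discriminant: (1)^2 - 4(0) = 1, so r = (-1 ± 1)/2.
Solving: r_1 = 0, r_2 = -1.

indicial: r^2 + 1 r = 0; roots r_1 = 0, r_2 = -1


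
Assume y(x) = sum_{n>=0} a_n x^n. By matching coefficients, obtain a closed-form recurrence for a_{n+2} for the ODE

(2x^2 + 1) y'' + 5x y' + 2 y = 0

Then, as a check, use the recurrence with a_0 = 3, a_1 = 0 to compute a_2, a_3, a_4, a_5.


Substitute y = sum_n a_n x^n.
(1 + 2 x^2) y'' contributes (n+2)(n+1) a_{n+2} + 2 n(n-1) a_n at x^n.
5 x y'(x) contributes 5 n a_n at x^n.
2 y(x) contributes 2 a_n at x^n.
Matching x^n: (n+2)(n+1) a_{n+2} + (2 n(n-1) + 5 n + 2) a_n = 0.
Thus a_{n+2} = (-2 n(n-1) - 5 n - 2) / ((n+1)(n+2)) * a_n.

Check with a_0 = 3, a_1 = 0 (apply the recurrence for n = 0, 1, 2, 3): a_0 = 3, a_1 = 0, a_2 = -3, a_3 = 0, a_4 = 4, a_5 = 0.

a_(n+2) = (-2 n(n-1) - 5 n - 2) / ((n+1)(n+2)) * a_n; check: a_0 = 3, a_1 = 0, a_2 = -3, a_3 = 0, a_4 = 4, a_5 = 0


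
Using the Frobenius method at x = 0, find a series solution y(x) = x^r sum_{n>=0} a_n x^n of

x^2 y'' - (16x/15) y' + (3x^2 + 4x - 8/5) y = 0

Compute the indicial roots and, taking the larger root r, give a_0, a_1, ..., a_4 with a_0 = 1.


Write in Frobenius form y'' + (p(x)/x) y' + (q(x)/x^2) y = 0:
  p(x) = -16/15,  q(x) = 3x^2 + 4x - 8/5.
Indicial equation: r(r-1) + (-16/15) r + (-8/5) = 0 -> roots r_1 = 8/3, r_2 = -3/5.
Take r = r_1 = 8/3. Let y(x) = x^r sum_{n>=0} a_n x^n with a_0 = 1.
Substitute y = x^r sum a_n x^n and match x^{r+n}. The recurrence is
  D(n) a_n + 4 a_{n-1} + 3 a_{n-2} = 0,  where D(n) = (r+n)(r+n-1) + (-16/15)(r+n) + (-8/5).
  a_n = [-4 a_{n-1} - 3 a_{n-2}] / D(n).
Since the indicial polynomial factors as (r - r_1)(r - r_2), D(n) = (r_1 + n - r_1)(r_1 + n - r_2) = n(n + 49/15).
Evaluating step by step (a_0 = 1):
  n = 1: D(1) = 1(1 + 49/15) = 64/15; numerator = -4(1) = -4; a_1 = (-4)/(64/15) = -15/16
  n = 2: D(2) = 2(2 + 49/15) = 158/15; numerator = -4(-15/16) - 3(1) = 3/4; a_2 = (3/4)/(158/15) = 45/632
  n = 3: D(3) = 3(3 + 49/15) = 94/5; numerator = -4(45/632) - 3(-15/16) = 3195/1264; a_3 = (3195/1264)/(94/5) = 15975/118816
  n = 4: D(4) = 4(4 + 49/15) = 436/15; numerator = -4(15975/118816) - 3(45/632) = -2790/3713; a_4 = (-2790/3713)/(436/15) = -20925/809434

r = 8/3; a_0 = 1; a_1 = -15/16; a_2 = 45/632; a_3 = 15975/118816; a_4 = -20925/809434


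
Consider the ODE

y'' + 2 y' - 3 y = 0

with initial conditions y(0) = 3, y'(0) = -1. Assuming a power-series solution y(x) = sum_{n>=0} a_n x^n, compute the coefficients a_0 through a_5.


Ansatz: y(x) = sum_{n>=0} a_n x^n, so y'(x) = sum_{n>=1} n a_n x^(n-1) and y''(x) = sum_{n>=2} n(n-1) a_n x^(n-2).
Substitute into P(x) y'' + Q(x) y' + R(x) y = 0 with P(x) = 1, Q(x) = 2, R(x) = -3, and match powers of x.
Initial conditions: a_0 = 3, a_1 = -1.
Setting the coefficient of each power of x to zero and solving order by order (substituting the coefficients already found):
  x^0: 2 a_2 + 2 a_1 - 3 a_0 = 0  ->  2 a_2 = -2 a_1 + 3 a_0 = 11  ->  a_2 = 11/2
  x^1: 6 a_3 + 4 a_2 - 3 a_1 = 0  ->  6 a_3 = -4 a_2 + 3 a_1 = -25  ->  a_3 = -25/6
  x^2: 12 a_4 + 6 a_3 - 3 a_2 = 0  ->  12 a_4 = -6 a_3 + 3 a_2 = 83/2  ->  a_4 = 83/24
  x^3: 20 a_5 + 8 a_4 - 3 a_3 = 0  ->  20 a_5 = -8 a_4 + 3 a_3 = -241/6  ->  a_5 = -241/120
Truncated series: y(x) = 3 - x + (11/2) x^2 - (25/6) x^3 + (83/24) x^4 - (241/120) x^5 + O(x^6).

a_0 = 3; a_1 = -1; a_2 = 11/2; a_3 = -25/6; a_4 = 83/24; a_5 = -241/120


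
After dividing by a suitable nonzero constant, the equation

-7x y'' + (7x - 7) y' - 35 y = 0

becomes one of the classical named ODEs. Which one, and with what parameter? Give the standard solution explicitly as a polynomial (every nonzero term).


All three coefficients share the factor -7; dividing through by -7 gives  x y'' + (1 - x) y' + 5 y = 0.
This matches the Laguerre equation x y'' + (1 - x) y' + n y = 0 with n = 5; the polynomial solution is L_5(x).
With y = sum_k a_k x^k, matching x^k gives (k+1)k a_{k+1} + (k+1) a_{k+1} - k a_k + n a_k = 0, i.e. (k+1)^2 a_{k+1} = (k - n) a_k = (k - 5) a_k. The right side vanishes at k = 5, so the series terminates at degree 5.
Standard normalization L_n(0) = 1 gives a_0 = 1. Work upward with a_{k+1} = (k - 5) a_k / (k+1)^2:
  a_1 = (0 - 5)(1) / 1^2 = -5/1 = -5
  a_2 = (1 - 5)(-5) / 2^2 = 20/4 = 5
  a_3 = (2 - 5)(5) / 3^2 = -15/9 = -5/3
  a_4 = (3 - 5)(-5/3) / 4^2 = (10/3)/16 = 5/24
  a_5 = (4 - 5)(5/24) / 5^2 = (-5/24)/25 = -1/120
Hence L_5(x) = -x^5/120 + 5 x^4/24 - 5 x^3/3 + 5 x^2 - 5 x + 1.

L_5(x); series = -x^5/120 + 5 x^4/24 - 5 x^3/3 + 5 x^2 - 5 x + 1


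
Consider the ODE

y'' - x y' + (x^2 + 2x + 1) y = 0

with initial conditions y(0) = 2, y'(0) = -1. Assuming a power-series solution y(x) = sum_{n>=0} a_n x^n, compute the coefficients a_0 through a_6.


Ansatz: y(x) = sum_{n>=0} a_n x^n, so y'(x) = sum_{n>=1} n a_n x^(n-1) and y''(x) = sum_{n>=2} n(n-1) a_n x^(n-2).
Substitute into P(x) y'' + Q(x) y' + R(x) y = 0 with P(x) = 1, Q(x) = -x, R(x) = x^2 + 2x + 1, and match powers of x.
Initial conditions: a_0 = 2, a_1 = -1.
Setting the coefficient of each power of x to zero and solving order by order (substituting the coefficients already found):
  x^0: 2 a_2 + a_0 = 0  ->  2 a_2 = -a_0 = -2  ->  a_2 = -1
  x^1: 6 a_3 + 2 a_0 = 0  ->  6 a_3 = -2 a_0 = -4  ->  a_3 = -2/3
  x^2: 12 a_4 - a_2 + 2 a_1 + a_0 = 0  ->  12 a_4 = a_2 - 2 a_1 - a_0 = -1  ->  a_4 = -1/12
  x^3: 20 a_5 - 2 a_3 + 2 a_2 + a_1 = 0  ->  20 a_5 = 2 a_3 - 2 a_2 - a_1 = 5/3  ->  a_5 = 1/12
  x^4: 30 a_6 - 3 a_4 + 2 a_3 + a_2 = 0  ->  30 a_6 = 3 a_4 - 2 a_3 - a_2 = 25/12  ->  a_6 = 5/72
Truncated series: y(x) = 2 - x - x^2 - (2/3) x^3 - (1/12) x^4 + (1/12) x^5 + (5/72) x^6 + O(x^7).

a_0 = 2; a_1 = -1; a_2 = -1; a_3 = -2/3; a_4 = -1/12; a_5 = 1/12; a_6 = 5/72


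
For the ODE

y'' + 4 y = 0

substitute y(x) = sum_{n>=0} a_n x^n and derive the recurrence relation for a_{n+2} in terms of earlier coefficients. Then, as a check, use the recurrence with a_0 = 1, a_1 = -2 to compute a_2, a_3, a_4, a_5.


Substitute y = sum_n a_n x^n into y'' + (const) y = 0.
y''(x) = sum_{n>=0} (n+2)(n+1) a_{n+2} x^n.
The ODE becomes sum_n [(n+2)(n+1) a_{n+2} + 4 a_n] x^n = 0.
Setting each coefficient to zero gives the recurrence:
  (n+2)(n+1) a_{n+2} + 4 a_n = 0,
  a_{n+2} = -4 / ((n+1)(n+2)) a_n.

Check with a_0 = 1, a_1 = -2 (apply the recurrence for n = 0, 1, 2, 3): a_0 = 1, a_1 = -2, a_2 = -2, a_3 = 4/3, a_4 = 2/3, a_5 = -4/15.

a_{n+2} = -4/((n+1)(n+2)) * a_n; check: a_0 = 1, a_1 = -2, a_2 = -2, a_3 = 4/3, a_4 = 2/3, a_5 = -4/15


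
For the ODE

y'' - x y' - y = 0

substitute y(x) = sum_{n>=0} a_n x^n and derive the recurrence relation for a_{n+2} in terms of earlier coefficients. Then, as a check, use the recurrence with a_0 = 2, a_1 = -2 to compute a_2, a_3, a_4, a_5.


Substitute y = sum_n a_n x^n.
y''(x) has coefficient (n+2)(n+1) a_{n+2} at x^n;
-x y'(x) has coefficient -n a_n at x^n (shift);
-y(x) has coefficient -1 a_n at x^n.
Matching x^n: (n+2)(n+1) a_{n+2} + (-n - 1) a_n = 0.
Thus a_{n+2} = (n + 1) / ((n+1)(n+2)) * a_n.

Check with a_0 = 2, a_1 = -2 (apply the recurrence for n = 0, 1, 2, 3): a_0 = 2, a_1 = -2, a_2 = 1, a_3 = -2/3, a_4 = 1/4, a_5 = -2/15.

a_(n+2) = (n + 1) / ((n+1)(n+2)) * a_n; check: a_0 = 2, a_1 = -2, a_2 = 1, a_3 = -2/3, a_4 = 1/4, a_5 = -2/15


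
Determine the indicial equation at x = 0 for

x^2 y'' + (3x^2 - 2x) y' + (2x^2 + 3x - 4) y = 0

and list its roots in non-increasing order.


Divide by x^2 to reach normal form y'' + P_1(x) y' + P_2(x) y = 0 with P_1(x) = 3 - 2/x and P_2(x) = 2 + 3/x - 4/x^2.
x = 0 is a singular point because the y'-coefficient 3 - 2/x has a pole at x = 0 and the y-coefficient 2 + 3/x - 4/x^2 has a pole at x = 0.
It is a regular singular point because x P_1(x) = p(x) = 3x - 2 and x^2 P_2(x) = q(x) = 2x^2 + 3x - 4 are polynomials, hence analytic at x = 0.
p(0) = -2,  q(0) = -4.
Indicial equation: r(r-1) + p(0) r + q(0) = 0, i.e. r^2 + (p(0) - 1) r + q(0) = 0, i.e. r^2 - 3 r - 4 = 0.
Discriminant: (-3)^2 - 4(-4) = 25, so r = (3 ± 5)/2.
Solving: r_1 = 4, r_2 = -1.

indicial: r^2 - 3 r - 4 = 0; roots r_1 = 4, r_2 = -1


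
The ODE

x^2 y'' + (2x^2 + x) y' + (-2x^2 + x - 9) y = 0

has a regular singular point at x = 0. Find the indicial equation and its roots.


Divide by x^2 to reach normal form y'' + P_1(x) y' + P_2(x) y = 0 with P_1(x) = 2 + 1/x and P_2(x) = -2 + 1/x - 9/x^2.
x = 0 is a singular point because the y'-coefficient 2 + 1/x has a pole at x = 0 and the y-coefficient -2 + 1/x - 9/x^2 has a pole at x = 0.
It is a regular singular point because x P_1(x) = p(x) = 2x + 1 and x^2 P_2(x) = q(x) = -2x^2 + x - 9 are polynomials, hence analytic at x = 0.
p(0) = 1,  q(0) = -9.
Indicial equation: r(r-1) + p(0) r + q(0) = 0, i.e. r^2 + (p(0) - 1) r + q(0) = 0, i.e. r^2 - 9 = 0.
Discriminant: (0)^2 - 4(-9) = 36, so r = (0 ± 6)/2.
Solving: r_1 = 3, r_2 = -3.

indicial: r^2 - 9 = 0; roots r_1 = 3, r_2 = -3


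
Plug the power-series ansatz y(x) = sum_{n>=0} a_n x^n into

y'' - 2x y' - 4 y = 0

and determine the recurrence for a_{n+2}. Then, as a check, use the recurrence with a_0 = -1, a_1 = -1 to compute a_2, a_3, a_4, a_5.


Substitute y = sum_n a_n x^n.
y''(x) has coefficient (n+2)(n+1) a_{n+2} at x^n;
-2 x y'(x) has coefficient -2 n a_n at x^n (shift);
-4 y(x) has coefficient -4 a_n at x^n.
Matching x^n: (n+2)(n+1) a_{n+2} + (-2n - 4) a_n = 0.
Thus a_{n+2} = (2n + 4) / ((n+1)(n+2)) * a_n.

Check with a_0 = -1, a_1 = -1 (apply the recurrence for n = 0, 1, 2, 3): a_0 = -1, a_1 = -1, a_2 = -2, a_3 = -1, a_4 = -4/3, a_5 = -1/2.

a_(n+2) = (2n + 4) / ((n+1)(n+2)) * a_n; check: a_0 = -1, a_1 = -1, a_2 = -2, a_3 = -1, a_4 = -4/3, a_5 = -1/2


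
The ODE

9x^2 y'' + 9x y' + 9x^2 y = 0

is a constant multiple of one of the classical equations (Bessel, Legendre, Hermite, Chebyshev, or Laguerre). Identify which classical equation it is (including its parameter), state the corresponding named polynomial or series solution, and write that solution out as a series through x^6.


All three coefficients share the factor 9; dividing through by 9 gives  x^2 y'' + x y' + x^2 y = 0.
This matches the Bessel equation x^2 y'' + x y' + (x^2 - nu^2) y = 0 with nu^2 = 0, so nu = 0; the solution bounded at x = 0 is J_0(x).
Frobenius at x = 0: indicial roots ±nu; for r = nu the recurrence k(k + 2nu) c_k = -c_{k-2} gives the standard series J_nu(x) = sum_{k>=0} (-1)^k / (k! (k+nu)!) (x/2)^(2k+nu). Evaluate the first 4 terms:
  k = 0: (-1)^0 / (0! * 0! * 2^0) x^0 = 1/(1*1*1) x^0 = (1) x^0
  k = 1: (-1)^1 / (1! * 1! * 2^2) x^2 = -1/(1*1*4) x^2 = (-1/4) x^2
  k = 2: (-1)^2 / (2! * 2! * 2^4) x^4 = 1/(2*2*16) x^4 = (1/64) x^4
  k = 3: (-1)^3 / (3! * 3! * 2^6) x^6 = -1/(6*6*64) x^6 = (-1/2304) x^6
Hence J_0(x) = -x^6/2304 + x^4/64 - x^2/4 + 1 + ....

J_0(x); series = -x^6/2304 + x^4/64 - x^2/4 + 1


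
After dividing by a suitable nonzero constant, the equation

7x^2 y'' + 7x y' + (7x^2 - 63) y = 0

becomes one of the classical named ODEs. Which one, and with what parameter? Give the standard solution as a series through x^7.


All three coefficients share the factor 7; dividing through by 7 gives  x^2 y'' + x y' + (x^2 - 9) y = 0.
This matches the Bessel equation x^2 y'' + x y' + (x^2 - nu^2) y = 0 with nu^2 = 9, so nu = 3; the solution bounded at x = 0 is J_3(x).
Frobenius at x = 0: indicial roots ±nu; for r = nu the recurrence k(k + 2nu) c_k = -c_{k-2} gives the standard series J_nu(x) = sum_{k>=0} (-1)^k / (k! (k+nu)!) (x/2)^(2k+nu). Evaluate the first 3 terms:
  k = 0: (-1)^0 / (0! * 3! * 2^3) x^3 = 1/(1*6*8) x^3 = (1/48) x^3
  k = 1: (-1)^1 / (1! * 4! * 2^5) x^5 = -1/(1*24*32) x^5 = (-1/768) x^5
  k = 2: (-1)^2 / (2! * 5! * 2^7) x^7 = 1/(2*120*128) x^7 = (1/30720) x^7
Hence J_3(x) = x^7/30720 - x^5/768 + x^3/48 + ....

J_3(x); series = x^7/30720 - x^5/768 + x^3/48


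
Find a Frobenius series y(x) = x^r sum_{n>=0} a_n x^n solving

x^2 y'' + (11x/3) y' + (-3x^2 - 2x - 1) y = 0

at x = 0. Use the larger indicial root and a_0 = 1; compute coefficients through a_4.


Write in Frobenius form y'' + (p(x)/x) y' + (q(x)/x^2) y = 0:
  p(x) = 11/3,  q(x) = -3x^2 - 2x - 1.
Indicial equation: r(r-1) + (11/3) r + (-1) = 0 -> roots r_1 = 1/3, r_2 = -3.
Take r = r_1 = 1/3. Let y(x) = x^r sum_{n>=0} a_n x^n with a_0 = 1.
Substitute y = x^r sum a_n x^n and match x^{r+n}. The recurrence is
  D(n) a_n - 2 a_{n-1} - 3 a_{n-2} = 0,  where D(n) = (r+n)(r+n-1) + (11/3)(r+n) + (-1).
  a_n = [2 a_{n-1} + 3 a_{n-2}] / D(n).
Since the indicial polynomial factors as (r - r_1)(r - r_2), D(n) = (r_1 + n - r_1)(r_1 + n - r_2) = n(n + 10/3).
Evaluating step by step (a_0 = 1):
  n = 1: D(1) = 1(1 + 10/3) = 13/3; numerator = 2(1) = 2; a_1 = (2)/(13/3) = 6/13
  n = 2: D(2) = 2(2 + 10/3) = 32/3; numerator = 2(6/13) + 3(1) = 51/13; a_2 = (51/13)/(32/3) = 153/416
  n = 3: D(3) = 3(3 + 10/3) = 19; numerator = 2(153/416) + 3(6/13) = 441/208; a_3 = (441/208)/(19) = 441/3952
  n = 4: D(4) = 4(4 + 10/3) = 88/3; numerator = 2(441/3952) + 3(153/416) = 10485/7904; a_4 = (10485/7904)/(88/3) = 31455/695552

r = 1/3; a_0 = 1; a_1 = 6/13; a_2 = 153/416; a_3 = 441/3952; a_4 = 31455/695552


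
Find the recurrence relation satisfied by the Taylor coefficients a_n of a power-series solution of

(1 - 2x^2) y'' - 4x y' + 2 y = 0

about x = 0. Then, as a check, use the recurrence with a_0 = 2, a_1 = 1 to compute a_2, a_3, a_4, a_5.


Substitute y = sum_n a_n x^n.
(1 - 2 x^2) y'' contributes (n+2)(n+1) a_{n+2} - 2 n(n-1) a_n at x^n.
-4 x y'(x) contributes -4 n a_n at x^n.
2 y(x) contributes 2 a_n at x^n.
Matching x^n: (n+2)(n+1) a_{n+2} + (-2 n(n-1) - 4 n + 2) a_n = 0.
Thus a_{n+2} = (2 n(n-1) + 4 n - 2) / ((n+1)(n+2)) * a_n.

Check with a_0 = 2, a_1 = 1 (apply the recurrence for n = 0, 1, 2, 3): a_0 = 2, a_1 = 1, a_2 = -2, a_3 = 1/3, a_4 = -5/3, a_5 = 11/30.

a_(n+2) = (2 n(n-1) + 4 n - 2) / ((n+1)(n+2)) * a_n; check: a_0 = 2, a_1 = 1, a_2 = -2, a_3 = 1/3, a_4 = -5/3, a_5 = 11/30


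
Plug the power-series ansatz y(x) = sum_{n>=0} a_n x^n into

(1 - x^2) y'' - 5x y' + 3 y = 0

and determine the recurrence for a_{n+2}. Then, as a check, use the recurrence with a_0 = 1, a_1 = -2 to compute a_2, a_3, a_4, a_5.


Substitute y = sum_n a_n x^n.
(1 - 1 x^2) y'' contributes (n+2)(n+1) a_{n+2} - n(n-1) a_n at x^n.
-5 x y'(x) contributes -5 n a_n at x^n.
3 y(x) contributes 3 a_n at x^n.
Matching x^n: (n+2)(n+1) a_{n+2} + (-n(n-1) - 5 n + 3) a_n = 0.
Thus a_{n+2} = (n(n-1) + 5 n - 3) / ((n+1)(n+2)) * a_n.

Check with a_0 = 1, a_1 = -2 (apply the recurrence for n = 0, 1, 2, 3): a_0 = 1, a_1 = -2, a_2 = -3/2, a_3 = -2/3, a_4 = -9/8, a_5 = -3/5.

a_(n+2) = (n(n-1) + 5 n - 3) / ((n+1)(n+2)) * a_n; check: a_0 = 1, a_1 = -2, a_2 = -3/2, a_3 = -2/3, a_4 = -9/8, a_5 = -3/5


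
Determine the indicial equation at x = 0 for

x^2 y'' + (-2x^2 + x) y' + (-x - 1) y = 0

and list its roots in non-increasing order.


Divide by x^2 to reach normal form y'' + P_1(x) y' + P_2(x) y = 0 with P_1(x) = -2 + 1/x and P_2(x) = -1/x - 1/x^2.
x = 0 is a singular point because the y'-coefficient -2 + 1/x has a pole at x = 0 and the y-coefficient -1/x - 1/x^2 has a pole at x = 0.
It is a regular singular point because x P_1(x) = p(x) = 1 - 2x and x^2 P_2(x) = q(x) = -x - 1 are polynomials, hence analytic at x = 0.
p(0) = 1,  q(0) = -1.
Indicial equation: r(r-1) + p(0) r + q(0) = 0, i.e. r^2 + (p(0) - 1) r + q(0) = 0, i.e. r^2 - 1 = 0.
Discriminant: (0)^2 - 4(-1) = 4, so r = (0 ± 2)/2.
Solving: r_1 = 1, r_2 = -1.

indicial: r^2 - 1 = 0; roots r_1 = 1, r_2 = -1


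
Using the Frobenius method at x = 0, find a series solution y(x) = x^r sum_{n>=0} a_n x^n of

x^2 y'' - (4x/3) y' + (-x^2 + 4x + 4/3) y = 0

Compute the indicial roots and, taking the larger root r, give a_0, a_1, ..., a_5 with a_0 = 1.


Write in Frobenius form y'' + (p(x)/x) y' + (q(x)/x^2) y = 0:
  p(x) = -4/3,  q(x) = -x^2 + 4x + 4/3.
Indicial equation: r(r-1) + (-4/3) r + (4/3) = 0 -> roots r_1 = 4/3, r_2 = 1.
Take r = r_1 = 4/3. Let y(x) = x^r sum_{n>=0} a_n x^n with a_0 = 1.
Substitute y = x^r sum a_n x^n and match x^{r+n}. The recurrence is
  D(n) a_n + 4 a_{n-1} - 1 a_{n-2} = 0,  where D(n) = (r+n)(r+n-1) + (-4/3)(r+n) + (4/3).
  a_n = [-4 a_{n-1} + 1 a_{n-2}] / D(n).
Since the indicial polynomial factors as (r - r_1)(r - r_2), D(n) = (r_1 + n - r_1)(r_1 + n - r_2) = n(n + 1/3).
Evaluating step by step (a_0 = 1):
  n = 1: D(1) = 1(1 + 1/3) = 4/3; numerator = -4(1) = -4; a_1 = (-4)/(4/3) = -3
  n = 2: D(2) = 2(2 + 1/3) = 14/3; numerator = -4(-3) + 1(1) = 13; a_2 = (13)/(14/3) = 39/14
  n = 3: D(3) = 3(3 + 1/3) = 10; numerator = -4(39/14) + 1(-3) = -99/7; a_3 = (-99/7)/(10) = -99/70
  n = 4: D(4) = 4(4 + 1/3) = 52/3; numerator = -4(-99/70) + 1(39/14) = 591/70; a_4 = (591/70)/(52/3) = 1773/3640
  n = 5: D(5) = 5(5 + 1/3) = 80/3; numerator = -4(1773/3640) + 1(-99/70) = -306/91; a_5 = (-306/91)/(80/3) = -459/3640

r = 4/3; a_0 = 1; a_1 = -3; a_2 = 39/14; a_3 = -99/70; a_4 = 1773/3640; a_5 = -459/3640


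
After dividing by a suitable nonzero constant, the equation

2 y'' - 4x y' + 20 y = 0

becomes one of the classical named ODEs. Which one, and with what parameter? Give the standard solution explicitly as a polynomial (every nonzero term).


All three coefficients share the factor 2; dividing through by 2 gives  y'' - 2x y' + 10 y = 0.
This matches the Hermite equation y'' - 2x y' + 2n y = 0 with 2n = 10, so n = 5; the polynomial solution is H_5(x).
With y = sum_k a_k x^k, matching x^k gives (k+2)(k+1) a_{k+2} = 2(k - n) a_k = 2(k - 5) a_k. The right side vanishes at k = 5, so the series with the parity of 5 terminates at degree 5.
Standard normalization: leading coefficient of H_n is 2^n, so a_5 = 2^5 = 32. Work downward with a_k = (k+1)(k+2) a_{k+2} / (2(k - n)):
  a_3 = (4)(5)(32) / (2(3 - 5)) = 640/(-4) = -160
  a_1 = (2)(3)(-160) / (2(1 - 5)) = -960/(-8) = 120
Hence H_5(x) = 32 x^5 - 160 x^3 + 120 x.

H_5(x); series = 32 x^5 - 160 x^3 + 120 x


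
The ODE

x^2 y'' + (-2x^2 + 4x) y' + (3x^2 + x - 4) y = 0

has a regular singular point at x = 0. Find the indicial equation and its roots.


Divide by x^2 to reach normal form y'' + P_1(x) y' + P_2(x) y = 0 with P_1(x) = -2 + 4/x and P_2(x) = 3 + 1/x - 4/x^2.
x = 0 is a singular point because the y'-coefficient -2 + 4/x has a pole at x = 0 and the y-coefficient 3 + 1/x - 4/x^2 has a pole at x = 0.
It is a regular singular point because x P_1(x) = p(x) = 4 - 2x and x^2 P_2(x) = q(x) = 3x^2 + x - 4 are polynomials, hence analytic at x = 0.
p(0) = 4,  q(0) = -4.
Indicial equation: r(r-1) + p(0) r + q(0) = 0, i.e. r^2 + (p(0) - 1) r + q(0) = 0, i.e. r^2 + 3 r - 4 = 0.
Discriminant: (3)^2 - 4(-4) = 25, so r = (-3 ± 5)/2.
Solving: r_1 = 1, r_2 = -4.

indicial: r^2 + 3 r - 4 = 0; roots r_1 = 1, r_2 = -4


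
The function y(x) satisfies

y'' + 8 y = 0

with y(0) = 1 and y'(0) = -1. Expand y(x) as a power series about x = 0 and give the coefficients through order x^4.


Ansatz: y(x) = sum_{n>=0} a_n x^n, so y'(x) = sum_{n>=1} n a_n x^(n-1) and y''(x) = sum_{n>=2} n(n-1) a_n x^(n-2).
Substitute into P(x) y'' + Q(x) y' + R(x) y = 0 with P(x) = 1, Q(x) = 0, R(x) = 8, and match powers of x.
Initial conditions: a_0 = 1, a_1 = -1.
Setting the coefficient of each power of x to zero and solving order by order (substituting the coefficients already found):
  x^0: 2 a_2 + 8 a_0 = 0  ->  2 a_2 = -8 a_0 = -8  ->  a_2 = -4
  x^1: 6 a_3 + 8 a_1 = 0  ->  6 a_3 = -8 a_1 = 8  ->  a_3 = 4/3
  x^2: 12 a_4 + 8 a_2 = 0  ->  12 a_4 = -8 a_2 = 32  ->  a_4 = 8/3
Truncated series: y(x) = 1 - x - 4 x^2 + (4/3) x^3 + (8/3) x^4 + O(x^5).

a_0 = 1; a_1 = -1; a_2 = -4; a_3 = 4/3; a_4 = 8/3


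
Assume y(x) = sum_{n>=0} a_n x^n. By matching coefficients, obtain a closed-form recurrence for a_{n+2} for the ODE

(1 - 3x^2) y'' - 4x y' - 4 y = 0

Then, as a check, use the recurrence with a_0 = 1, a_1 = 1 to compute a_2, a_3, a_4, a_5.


Substitute y = sum_n a_n x^n.
(1 - 3 x^2) y'' contributes (n+2)(n+1) a_{n+2} - 3 n(n-1) a_n at x^n.
-4 x y'(x) contributes -4 n a_n at x^n.
-4 y(x) contributes -4 a_n at x^n.
Matching x^n: (n+2)(n+1) a_{n+2} + (-3 n(n-1) - 4 n - 4) a_n = 0.
Thus a_{n+2} = (3 n(n-1) + 4 n + 4) / ((n+1)(n+2)) * a_n.

Check with a_0 = 1, a_1 = 1 (apply the recurrence for n = 0, 1, 2, 3): a_0 = 1, a_1 = 1, a_2 = 2, a_3 = 4/3, a_4 = 3, a_5 = 34/15.

a_(n+2) = (3 n(n-1) + 4 n + 4) / ((n+1)(n+2)) * a_n; check: a_0 = 1, a_1 = 1, a_2 = 2, a_3 = 4/3, a_4 = 3, a_5 = 34/15


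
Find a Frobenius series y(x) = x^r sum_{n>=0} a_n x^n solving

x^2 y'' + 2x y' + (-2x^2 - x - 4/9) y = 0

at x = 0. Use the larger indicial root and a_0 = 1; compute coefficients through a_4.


Write in Frobenius form y'' + (p(x)/x) y' + (q(x)/x^2) y = 0:
  p(x) = 2,  q(x) = -2x^2 - x - 4/9.
Indicial equation: r(r-1) + (2) r + (-4/9) = 0 -> roots r_1 = 1/3, r_2 = -4/3.
Take r = r_1 = 1/3. Let y(x) = x^r sum_{n>=0} a_n x^n with a_0 = 1.
Substitute y = x^r sum a_n x^n and match x^{r+n}. The recurrence is
  D(n) a_n - 1 a_{n-1} - 2 a_{n-2} = 0,  where D(n) = (r+n)(r+n-1) + (2)(r+n) + (-4/9).
  a_n = [1 a_{n-1} + 2 a_{n-2}] / D(n).
Since the indicial polynomial factors as (r - r_1)(r - r_2), D(n) = (r_1 + n - r_1)(r_1 + n - r_2) = n(n + 5/3).
Evaluating step by step (a_0 = 1):
  n = 1: D(1) = 1(1 + 5/3) = 8/3; numerator = 1(1) = 1; a_1 = (1)/(8/3) = 3/8
  n = 2: D(2) = 2(2 + 5/3) = 22/3; numerator = 1(3/8) + 2(1) = 19/8; a_2 = (19/8)/(22/3) = 57/176
  n = 3: D(3) = 3(3 + 5/3) = 14; numerator = 1(57/176) + 2(3/8) = 189/176; a_3 = (189/176)/(14) = 27/352
  n = 4: D(4) = 4(4 + 5/3) = 68/3; numerator = 1(27/352) + 2(57/176) = 255/352; a_4 = (255/352)/(68/3) = 45/1408

r = 1/3; a_0 = 1; a_1 = 3/8; a_2 = 57/176; a_3 = 27/352; a_4 = 45/1408
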